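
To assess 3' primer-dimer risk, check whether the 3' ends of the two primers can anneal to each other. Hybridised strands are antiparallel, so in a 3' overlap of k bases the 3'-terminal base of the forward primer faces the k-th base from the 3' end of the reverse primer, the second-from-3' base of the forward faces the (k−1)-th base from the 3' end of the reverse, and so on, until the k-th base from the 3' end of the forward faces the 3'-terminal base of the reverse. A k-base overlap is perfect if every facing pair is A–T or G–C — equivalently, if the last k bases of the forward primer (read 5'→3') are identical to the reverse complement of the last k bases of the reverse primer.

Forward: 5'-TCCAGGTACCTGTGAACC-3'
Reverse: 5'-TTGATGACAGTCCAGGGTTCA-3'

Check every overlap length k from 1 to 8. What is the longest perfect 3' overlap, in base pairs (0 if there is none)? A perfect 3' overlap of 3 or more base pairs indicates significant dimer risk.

Last 8 bases (5'→3') — forward …TGTGAACC, reverse …AGGGTTCA.
Reverse complement of the reverse primer's last 8 bases: TGAACCCT; its first k bases are the reverse complement of the reverse primer's last k bases, so a perfect k-base overlap needs the forward primer's last k bases to equal them.
Comparing (forward last k vs required): k=1: C vs T ✗; k=2: CC vs TG ✗; k=3: ACC vs TGA ✗; k=4: AACC vs TGAA ✗; k=5: GAACC vs TGAAC ✗; k=6: TGAACC vs TGAACC ✓; k=7: GTGAACC vs TGAACCC ✗; k=8: TGTGAACC vs TGAACCCT ✗.
Only k = 6 is perfect, so the longest perfect 3' overlap is 6.

Longest perfect overlap: 6 complementary base pairs; significant dimer risk (threshold 3).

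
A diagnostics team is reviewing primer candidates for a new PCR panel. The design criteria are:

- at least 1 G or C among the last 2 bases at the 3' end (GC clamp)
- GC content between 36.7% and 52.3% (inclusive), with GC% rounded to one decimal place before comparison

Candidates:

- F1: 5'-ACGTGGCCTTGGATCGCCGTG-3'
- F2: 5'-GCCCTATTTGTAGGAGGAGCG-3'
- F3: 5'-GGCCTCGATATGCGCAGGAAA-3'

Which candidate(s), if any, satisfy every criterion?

F1 (21 nt, A=2 T=5 G=8 C=6): 3' end TG has 1 G/C ✓; GC 14/21 = 66.7%, outside 36.7–52.3% ✗ — fails.
F2 (21 nt, A=4 T=5 G=8 C=4): 3' end CG has 2 G/C ✓; GC 12/21 = 57.1%, outside 36.7–52.3% ✗ — fails.
F3 (21 nt, A=6 T=3 G=7 C=5): 3' end AA has 0 G/C, need ≥1 ✗; GC 12/21 = 57.1%, outside 36.7–52.3% ✗ — fails.

None of the candidates satisfy all criteria.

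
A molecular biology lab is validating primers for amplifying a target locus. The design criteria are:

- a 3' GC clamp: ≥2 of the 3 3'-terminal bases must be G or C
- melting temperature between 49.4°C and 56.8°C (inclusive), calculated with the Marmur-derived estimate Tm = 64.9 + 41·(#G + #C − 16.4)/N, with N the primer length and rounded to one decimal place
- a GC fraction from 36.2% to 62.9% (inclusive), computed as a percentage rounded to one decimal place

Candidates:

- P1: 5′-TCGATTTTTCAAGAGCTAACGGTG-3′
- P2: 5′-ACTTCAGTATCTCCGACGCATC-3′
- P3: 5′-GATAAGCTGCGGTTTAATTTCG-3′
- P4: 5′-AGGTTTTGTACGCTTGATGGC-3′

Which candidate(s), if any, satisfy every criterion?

P1 (24 nt, A=6 T=8 G=6 C=4): 3' end GTG has 2 G/C ✓; Tm = 64.9 + 41·(10 − 16.4)/24 = 54.0°C ✓; GC 10/24 = 41.7% ✓ — passes.
P2 (22 nt, A=5 T=6 G=3 C=8): 3' end ATC has 1 G/C, need ≥2 ✗; Tm = 64.9 + 41·(11 − 16.4)/22 = 54.8°C ✓; GC 11/22 = 50.0% ✓ — fails.
P3 (22 nt, A=5 T=8 G=6 C=3): 3' end TCG has 2 G/C ✓; Tm = 64.9 + 41·(9 − 16.4)/22 = 51.1°C ✓; GC 9/22 = 40.9% ✓ — passes.
P4 (21 nt, A=3 T=8 G=7 C=3): 3' end GGC has 3 G/C ✓; Tm = 64.9 + 41·(10 − 16.4)/21 = 52.4°C ✓; GC 10/21 = 47.6% ✓ — passes.

P1, P3 and P4.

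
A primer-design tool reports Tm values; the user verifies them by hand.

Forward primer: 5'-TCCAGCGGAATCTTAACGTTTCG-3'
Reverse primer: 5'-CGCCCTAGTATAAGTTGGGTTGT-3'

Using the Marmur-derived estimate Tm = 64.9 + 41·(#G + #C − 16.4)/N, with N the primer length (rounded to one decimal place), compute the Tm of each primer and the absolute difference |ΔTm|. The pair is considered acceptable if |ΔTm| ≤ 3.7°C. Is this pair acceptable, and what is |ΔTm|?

Forward: G+C = 11, N = 23 → Tm = 64.9 + 41·(11 − 16.4)/23 = 55.3°C.
Reverse: G+C = 11, N = 23 → Tm = 64.9 + 41·(11 − 16.4)/23 = 55.3°C.
|ΔTm| = |55.3 − 55.3| = 0.0°C, ≤ 3.7°C.

|ΔTm| = 0.0°C; the pair is acceptable.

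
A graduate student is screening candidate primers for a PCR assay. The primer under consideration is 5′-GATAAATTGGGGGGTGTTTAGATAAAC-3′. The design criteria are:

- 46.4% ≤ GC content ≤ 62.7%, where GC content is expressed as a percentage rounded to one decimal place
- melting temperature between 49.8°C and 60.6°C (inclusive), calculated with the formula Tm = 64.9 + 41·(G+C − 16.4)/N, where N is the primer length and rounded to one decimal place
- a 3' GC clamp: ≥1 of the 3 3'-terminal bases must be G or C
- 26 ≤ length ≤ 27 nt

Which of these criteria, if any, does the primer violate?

Base counts: A=9, T=8, G=9, C=1 (length 27).
GC content: GC 10/27 = 37.0%, outside 46.4–62.7% ✗
Tm: Tm = 64.9 + 41·(10 − 16.4)/27 = 55.2°C ✓
GC clamp: 3' end AAC has 1 G/C ✓
length: length 27 ✓

Fails: GC content.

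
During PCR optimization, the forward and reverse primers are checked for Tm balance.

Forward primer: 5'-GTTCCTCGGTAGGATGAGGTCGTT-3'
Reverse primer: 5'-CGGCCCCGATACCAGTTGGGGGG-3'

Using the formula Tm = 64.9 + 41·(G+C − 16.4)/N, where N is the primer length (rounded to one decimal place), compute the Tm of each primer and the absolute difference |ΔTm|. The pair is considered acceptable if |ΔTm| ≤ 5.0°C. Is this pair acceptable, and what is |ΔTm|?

Forward: G+C = 13, N = 24 → Tm = 64.9 + 41·(13 − 16.4)/24 = 59.1°C.
Reverse: G+C = 17, N = 23 → Tm = 64.9 + 41·(17 − 16.4)/23 = 66.0°C.
|ΔTm| = |59.1 − 66.0| = 6.9°C, > 5.0°C.

|ΔTm| = 6.9°C; the pair is not acceptable.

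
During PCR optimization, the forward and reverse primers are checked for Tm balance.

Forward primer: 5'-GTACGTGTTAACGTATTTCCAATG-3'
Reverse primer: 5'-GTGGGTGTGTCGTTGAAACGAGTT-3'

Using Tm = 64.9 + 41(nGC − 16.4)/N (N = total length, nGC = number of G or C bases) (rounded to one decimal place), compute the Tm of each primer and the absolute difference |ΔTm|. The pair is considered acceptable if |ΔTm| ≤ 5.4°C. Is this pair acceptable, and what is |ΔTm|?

Forward: G+C = 9, N = 24 → Tm = 64.9 + 41·(9 − 16.4)/24 = 52.3°C.
Reverse: G+C = 12, N = 24 → Tm = 64.9 + 41·(12 − 16.4)/24 = 57.4°C.
|ΔTm| = |52.3 − 57.4| = 5.1°C, ≤ 5.4°C.

|ΔTm| = 5.1°C; the pair is acceptable.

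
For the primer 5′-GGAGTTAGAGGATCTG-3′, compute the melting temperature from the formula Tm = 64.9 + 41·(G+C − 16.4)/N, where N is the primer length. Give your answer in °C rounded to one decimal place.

43.4°C

Base counts: A=4, T=4, G=7, C=1; G+C = 8, N = 16.
Tm = 64.9 + 41·(8 − 16.4)/16 = 64.9 + -344.40/16 = 43.4°C.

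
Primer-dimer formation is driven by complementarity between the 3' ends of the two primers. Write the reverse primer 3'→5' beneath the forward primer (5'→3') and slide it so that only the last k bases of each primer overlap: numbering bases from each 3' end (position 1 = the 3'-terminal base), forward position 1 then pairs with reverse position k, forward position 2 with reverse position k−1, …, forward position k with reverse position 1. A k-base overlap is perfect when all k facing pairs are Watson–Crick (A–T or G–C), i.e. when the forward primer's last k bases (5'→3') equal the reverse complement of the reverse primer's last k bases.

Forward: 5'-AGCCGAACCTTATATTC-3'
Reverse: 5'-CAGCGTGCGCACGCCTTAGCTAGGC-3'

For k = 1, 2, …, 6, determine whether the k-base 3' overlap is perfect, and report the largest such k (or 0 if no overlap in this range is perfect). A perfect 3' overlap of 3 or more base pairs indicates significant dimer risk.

Last 6 bases (5'→3') — forward …ATATTC, reverse …CTAGGC.
Reverse complement of the reverse primer's last 6 bases: GCCTAG; its first k bases are the reverse complement of the reverse primer's last k bases, so a perfect k-base overlap needs the forward primer's last k bases to equal them.
Comparing (forward last k vs required): k=1: C vs G ✗; k=2: TC vs GC ✗; k=3: TTC vs GCC ✗; k=4: ATTC vs GCCT ✗; k=5: TATTC vs GCCTA ✗; k=6: ATATTC vs GCCTAG ✗.
No overlap length from 1 to 6 is perfect, so the longest perfect 3' overlap is 0.

Longest perfect overlap: 0 complementary base pairs; below the dimer-risk threshold (threshold 3).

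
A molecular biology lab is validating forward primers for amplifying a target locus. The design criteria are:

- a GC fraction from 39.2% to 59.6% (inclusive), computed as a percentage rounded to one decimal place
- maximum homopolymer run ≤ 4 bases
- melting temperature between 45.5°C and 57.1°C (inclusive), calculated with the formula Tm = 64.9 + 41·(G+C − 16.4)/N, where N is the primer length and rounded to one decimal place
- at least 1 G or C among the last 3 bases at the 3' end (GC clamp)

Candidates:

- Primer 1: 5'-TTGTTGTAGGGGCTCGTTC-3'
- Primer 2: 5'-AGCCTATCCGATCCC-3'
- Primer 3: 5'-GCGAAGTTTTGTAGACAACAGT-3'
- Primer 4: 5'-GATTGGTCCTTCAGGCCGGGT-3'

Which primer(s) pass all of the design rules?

Primer 1 and Primer 3.

Primer 1 (19 nt, A=1 T=8 G=7 C=3): GC 10/19 = 52.6% ✓; longest run = 4 ✓; Tm = 64.9 + 41·(10 − 16.4)/19 = 51.1°C ✓; 3' end TTC has 1 G/C ✓ — passes.
Primer 2 (15 nt, A=3 T=3 G=2 C=7): GC 9/15 = 60.0%, outside 39.2–59.6% ✗; longest run = 3 ✓; Tm = 64.9 + 41·(9 − 16.4)/15 = 44.7°C, outside 45.5–57.1°C ✗; 3' end CCC has 3 G/C ✓ — fails.
Primer 3 (22 nt, A=7 T=6 G=6 C=3): GC 9/22 = 40.9% ✓; longest run = 4 ✓; Tm = 64.9 + 41·(9 − 16.4)/22 = 51.1°C ✓; 3' end AGT has 1 G/C ✓ — passes.
Primer 4 (21 nt, A=2 T=6 G=8 C=5): GC 13/21 = 61.9%, outside 39.2–59.6% ✗; longest run = 3 ✓; Tm = 64.9 + 41·(13 − 16.4)/21 = 58.3°C, outside 45.5–57.1°C ✗; 3' end GGT has 2 G/C ✓ — fails.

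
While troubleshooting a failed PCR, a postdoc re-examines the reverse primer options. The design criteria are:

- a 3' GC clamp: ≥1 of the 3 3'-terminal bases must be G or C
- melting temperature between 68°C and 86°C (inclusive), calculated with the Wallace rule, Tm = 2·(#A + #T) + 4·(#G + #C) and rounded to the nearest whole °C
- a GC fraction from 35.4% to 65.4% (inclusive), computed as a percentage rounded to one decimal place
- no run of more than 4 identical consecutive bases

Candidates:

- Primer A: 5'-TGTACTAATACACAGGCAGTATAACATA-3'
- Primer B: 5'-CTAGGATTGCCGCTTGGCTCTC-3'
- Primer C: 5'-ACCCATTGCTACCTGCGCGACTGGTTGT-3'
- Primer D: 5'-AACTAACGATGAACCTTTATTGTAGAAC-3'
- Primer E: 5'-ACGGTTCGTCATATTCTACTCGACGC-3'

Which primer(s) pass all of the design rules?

Primer B and Primer E.

Primer A (28 nt, A=12 T=7 G=4 C=5): 3' end ATA has 0 G/C, need ≥1 ✗; Tm = 2·19 + 4·9 = 74°C ✓; GC 9/28 = 32.1%, outside 35.4–65.4% ✗; longest run = 2 ✓ — fails.
Primer B (22 nt, A=2 T=7 G=6 C=7): 3' end CTC has 2 G/C ✓; Tm = 2·9 + 4·13 = 70°C ✓; GC 13/22 = 59.1% ✓; longest run = 2 ✓ — passes.
Primer C (28 nt, A=4 T=8 G=7 C=9): 3' end TGT has 1 G/C ✓; Tm = 2·12 + 4·16 = 88°C, outside 68–86°C ✗; GC 16/28 = 57.1% ✓; longest run = 3 ✓ — fails.
Primer D (28 nt, A=11 T=8 G=4 C=5): 3' end AAC has 1 G/C ✓; Tm = 2·19 + 4·9 = 74°C ✓; GC 9/28 = 32.1%, outside 35.4–65.4% ✗; longest run = 3 ✓ — fails.
Primer E (26 nt, A=5 T=8 G=5 C=8): 3' end CGC has 3 G/C ✓; Tm = 2·13 + 4·13 = 78°C ✓; GC 13/26 = 50.0% ✓; longest run = 2 ✓ — passes.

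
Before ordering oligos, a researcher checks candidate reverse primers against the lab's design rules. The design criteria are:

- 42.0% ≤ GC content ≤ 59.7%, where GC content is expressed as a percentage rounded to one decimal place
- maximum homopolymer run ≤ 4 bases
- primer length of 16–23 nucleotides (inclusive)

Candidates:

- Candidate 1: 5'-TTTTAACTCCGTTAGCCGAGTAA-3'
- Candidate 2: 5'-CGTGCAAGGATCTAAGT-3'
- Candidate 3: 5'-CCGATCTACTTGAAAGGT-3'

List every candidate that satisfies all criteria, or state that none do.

Candidate 1 (23 nt, A=6 T=8 G=4 C=5): GC 9/23 = 39.1%, outside 42.0–59.7% ✗; longest run = 4 ✓; length 23 ✓ — fails.
Candidate 2 (17 nt, A=5 T=4 G=5 C=3): GC 8/17 = 47.1% ✓; longest run = 2 ✓; length 17 ✓ — passes.
Candidate 3 (18 nt, A=5 T=5 G=4 C=4): GC 8/18 = 44.4% ✓; longest run = 3 ✓; length 18 ✓ — passes.

Candidate 2 and Candidate 3.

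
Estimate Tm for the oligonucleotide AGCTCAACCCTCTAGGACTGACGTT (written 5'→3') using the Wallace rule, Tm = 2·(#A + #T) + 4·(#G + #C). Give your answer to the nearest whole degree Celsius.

76°C

Base counts: A=6, T=6, G=5, C=8 (length 25).
Tm = 2·(6+6) + 4·(5+8) = 2·12 + 4·13 = 24 + 52 = 76°C.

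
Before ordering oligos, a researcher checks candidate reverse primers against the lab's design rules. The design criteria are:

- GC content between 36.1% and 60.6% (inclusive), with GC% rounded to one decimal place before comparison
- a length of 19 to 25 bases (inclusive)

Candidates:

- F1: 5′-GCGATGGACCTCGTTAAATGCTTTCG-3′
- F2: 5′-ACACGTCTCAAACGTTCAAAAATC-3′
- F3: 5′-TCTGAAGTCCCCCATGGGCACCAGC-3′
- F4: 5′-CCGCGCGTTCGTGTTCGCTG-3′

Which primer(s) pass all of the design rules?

F1 (26 nt, A=5 T=8 G=7 C=6): GC 13/26 = 50.0% ✓; length 26, outside 19–25 ✗ — fails.
F2 (24 nt, A=10 T=5 G=2 C=7): GC 9/24 = 37.5% ✓; length 24 ✓ — passes.
F3 (25 nt, A=5 T=4 G=6 C=10): GC 16/25 = 64.0%, outside 36.1–60.6% ✗; length 25 ✓ — fails.
F4 (20 nt, A=0 T=6 G=7 C=7): GC 14/20 = 70.0%, outside 36.1–60.6% ✗; length 20 ✓ — fails.

F2 only.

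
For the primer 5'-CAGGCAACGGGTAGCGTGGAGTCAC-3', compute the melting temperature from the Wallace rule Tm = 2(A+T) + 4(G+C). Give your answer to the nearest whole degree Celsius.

Base counts: A=6, T=3, G=10, C=6 (length 25).
Tm = 2·(6+3) + 4·(10+6) = 2·9 + 4·16 = 18 + 64 = 82°C.

82°C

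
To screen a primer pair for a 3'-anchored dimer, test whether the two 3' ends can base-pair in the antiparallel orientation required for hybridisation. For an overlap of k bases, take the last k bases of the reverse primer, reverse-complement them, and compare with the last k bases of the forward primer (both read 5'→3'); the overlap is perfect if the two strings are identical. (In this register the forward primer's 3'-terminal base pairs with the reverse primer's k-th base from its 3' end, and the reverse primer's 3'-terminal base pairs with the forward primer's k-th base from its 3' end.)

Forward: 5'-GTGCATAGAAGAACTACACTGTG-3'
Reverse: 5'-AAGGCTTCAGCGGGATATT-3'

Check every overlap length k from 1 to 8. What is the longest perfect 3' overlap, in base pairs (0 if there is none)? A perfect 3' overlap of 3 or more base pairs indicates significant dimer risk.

Longest perfect overlap: 0 complementary base pairs; below the dimer-risk threshold (threshold 3).

Last 8 bases (5'→3') — forward …ACACTGTG, reverse …GGGATATT.
Reverse complement of the reverse primer's last 8 bases: AATATCCC; its first k bases are the reverse complement of the reverse primer's last k bases, so a perfect k-base overlap needs the forward primer's last k bases to equal them.
Comparing (forward last k vs required): k=1: G vs A ✗; k=2: TG vs AA ✗; k=3: GTG vs AAT ✗; k=4: TGTG vs AATA ✗; k=5: CTGTG vs AATAT ✗; k=6: ACTGTG vs AATATC ✗; k=7: CACTGTG vs AATATCC ✗; k=8: ACACTGTG vs AATATCCC ✗.
No overlap length from 1 to 8 is perfect, so the longest perfect 3' overlap is 0.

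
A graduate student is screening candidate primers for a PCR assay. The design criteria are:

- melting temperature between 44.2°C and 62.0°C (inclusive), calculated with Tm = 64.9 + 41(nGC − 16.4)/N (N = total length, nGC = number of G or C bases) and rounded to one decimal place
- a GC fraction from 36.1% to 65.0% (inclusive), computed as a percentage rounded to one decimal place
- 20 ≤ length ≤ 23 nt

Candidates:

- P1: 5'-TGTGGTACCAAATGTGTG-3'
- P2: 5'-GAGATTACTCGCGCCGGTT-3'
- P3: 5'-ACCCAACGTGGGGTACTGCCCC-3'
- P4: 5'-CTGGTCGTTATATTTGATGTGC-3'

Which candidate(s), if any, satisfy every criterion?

P1 (18 nt, A=4 T=6 G=6 C=2): Tm = 64.9 + 41·(8 − 16.4)/18 = 45.8°C ✓; GC 8/18 = 44.4% ✓; length 18, outside 20–23 ✗ — fails.
P2 (19 nt, A=3 T=5 G=6 C=5): Tm = 64.9 + 41·(11 − 16.4)/19 = 53.2°C ✓; GC 11/19 = 57.9% ✓; length 19, outside 20–23 ✗ — fails.
P3 (22 nt, A=4 T=3 G=6 C=9): Tm = 64.9 + 41·(15 − 16.4)/22 = 62.3°C, outside 44.2–62.0°C ✗; GC 15/22 = 68.2%, outside 36.1–65.0% ✗; length 22 ✓ — fails.
P4 (22 nt, A=3 T=10 G=6 C=3): Tm = 64.9 + 41·(9 − 16.4)/22 = 51.1°C ✓; GC 9/22 = 40.9% ✓; length 22 ✓ — passes.

P4 only.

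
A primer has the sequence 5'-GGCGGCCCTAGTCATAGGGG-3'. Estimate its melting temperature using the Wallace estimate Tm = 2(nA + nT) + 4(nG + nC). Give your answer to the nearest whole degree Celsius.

Base counts: A=3, T=3, G=9, C=5 (length 20).
Tm = 2·(3+3) + 4·(9+5) = 2·6 + 4·14 = 12 + 56 = 68°C.

68°C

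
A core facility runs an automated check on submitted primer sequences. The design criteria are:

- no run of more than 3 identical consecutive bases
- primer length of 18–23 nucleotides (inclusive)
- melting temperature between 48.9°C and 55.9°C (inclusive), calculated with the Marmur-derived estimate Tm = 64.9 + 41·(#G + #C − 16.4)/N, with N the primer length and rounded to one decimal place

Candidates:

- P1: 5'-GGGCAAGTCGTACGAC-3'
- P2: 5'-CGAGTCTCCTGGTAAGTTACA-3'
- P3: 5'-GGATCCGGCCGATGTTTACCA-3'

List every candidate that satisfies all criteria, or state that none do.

P1 (16 nt, A=4 T=2 G=6 C=4): longest run = 3 ✓; length 16, outside 18–23 ✗; Tm = 64.9 + 41·(10 − 16.4)/16 = 48.5°C, outside 48.9–55.9°C ✗ — fails.
P2 (21 nt, A=5 T=6 G=5 C=5): longest run = 2 ✓; length 21 ✓; Tm = 64.9 + 41·(10 − 16.4)/21 = 52.4°C ✓ — passes.
P3 (21 nt, A=4 T=5 G=6 C=6): longest run = 3 ✓; length 21 ✓; Tm = 64.9 + 41·(12 − 16.4)/21 = 56.3°C, outside 48.9–55.9°C ✗ — fails.

P2 only.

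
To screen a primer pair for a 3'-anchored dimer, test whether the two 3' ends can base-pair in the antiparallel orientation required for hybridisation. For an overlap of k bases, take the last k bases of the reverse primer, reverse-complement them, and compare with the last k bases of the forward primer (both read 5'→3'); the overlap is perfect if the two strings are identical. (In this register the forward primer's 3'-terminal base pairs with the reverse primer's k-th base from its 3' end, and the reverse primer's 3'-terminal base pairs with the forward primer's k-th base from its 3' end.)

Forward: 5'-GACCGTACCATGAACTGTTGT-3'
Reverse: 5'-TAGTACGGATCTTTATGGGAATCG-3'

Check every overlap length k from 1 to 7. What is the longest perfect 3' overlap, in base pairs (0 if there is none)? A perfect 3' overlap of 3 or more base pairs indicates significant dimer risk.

Last 7 bases (5'→3') — forward …CTGTTGT, reverse …GGAATCG.
Reverse complement of the reverse primer's last 7 bases: CGATTCC; its first k bases are the reverse complement of the reverse primer's last k bases, so a perfect k-base overlap needs the forward primer's last k bases to equal them.
Comparing (forward last k vs required): k=1: T vs C ✗; k=2: GT vs CG ✗; k=3: TGT vs CGA ✗; k=4: TTGT vs CGAT ✗; k=5: GTTGT vs CGATT ✗; k=6: TGTTGT vs CGATTC ✗; k=7: CTGTTGT vs CGATTCC ✗.
No overlap length from 1 to 7 is perfect, so the longest perfect 3' overlap is 0.

Longest perfect overlap: 0 complementary base pairs; below the dimer-risk threshold (threshold 3).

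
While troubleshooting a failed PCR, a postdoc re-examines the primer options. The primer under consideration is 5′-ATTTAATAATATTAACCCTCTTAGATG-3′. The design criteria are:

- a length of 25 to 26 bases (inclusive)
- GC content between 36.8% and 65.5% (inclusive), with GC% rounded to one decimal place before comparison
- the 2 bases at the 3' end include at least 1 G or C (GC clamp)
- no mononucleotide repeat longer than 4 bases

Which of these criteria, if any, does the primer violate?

Fails: length, GC content.

Base counts: A=10, T=11, G=2, C=4 (length 27).
length: length 27, outside 25–26 ✗
GC content: GC 6/27 = 22.2%, outside 36.8–65.5% ✗
GC clamp: 3' end TG has 1 G/C ✓
homopolymer run: longest run = 3 ✓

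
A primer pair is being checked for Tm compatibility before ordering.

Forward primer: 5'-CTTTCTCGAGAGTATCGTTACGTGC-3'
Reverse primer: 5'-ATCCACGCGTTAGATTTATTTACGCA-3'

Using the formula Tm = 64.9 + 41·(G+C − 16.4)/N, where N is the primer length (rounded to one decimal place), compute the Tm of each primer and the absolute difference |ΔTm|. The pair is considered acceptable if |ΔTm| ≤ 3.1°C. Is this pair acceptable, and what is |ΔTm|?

|ΔTm| = 2.9°C; the pair is acceptable.

Forward: G+C = 12, N = 25 → Tm = 64.9 + 41·(12 − 16.4)/25 = 57.7°C.
Reverse: G+C = 10, N = 26 → Tm = 64.9 + 41·(10 − 16.4)/26 = 54.8°C.
|ΔTm| = |57.7 − 54.8| = 2.9°C, ≤ 3.1°C.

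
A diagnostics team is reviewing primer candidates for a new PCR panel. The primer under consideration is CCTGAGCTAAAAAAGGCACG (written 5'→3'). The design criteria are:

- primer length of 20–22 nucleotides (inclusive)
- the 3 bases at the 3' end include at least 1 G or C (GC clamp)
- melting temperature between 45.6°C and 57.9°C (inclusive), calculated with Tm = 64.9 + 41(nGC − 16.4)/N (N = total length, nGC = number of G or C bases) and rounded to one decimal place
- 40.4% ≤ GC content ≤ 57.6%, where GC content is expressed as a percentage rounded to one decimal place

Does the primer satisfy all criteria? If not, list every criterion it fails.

Base counts: A=8, T=2, G=5, C=5 (length 20).
length: length 20 ✓
GC clamp: 3' end ACG has 2 G/C ✓
Tm: Tm = 64.9 + 41·(10 − 16.4)/20 = 51.8°C ✓
GC content: GC 10/20 = 50.0% ✓

Meets all criteria.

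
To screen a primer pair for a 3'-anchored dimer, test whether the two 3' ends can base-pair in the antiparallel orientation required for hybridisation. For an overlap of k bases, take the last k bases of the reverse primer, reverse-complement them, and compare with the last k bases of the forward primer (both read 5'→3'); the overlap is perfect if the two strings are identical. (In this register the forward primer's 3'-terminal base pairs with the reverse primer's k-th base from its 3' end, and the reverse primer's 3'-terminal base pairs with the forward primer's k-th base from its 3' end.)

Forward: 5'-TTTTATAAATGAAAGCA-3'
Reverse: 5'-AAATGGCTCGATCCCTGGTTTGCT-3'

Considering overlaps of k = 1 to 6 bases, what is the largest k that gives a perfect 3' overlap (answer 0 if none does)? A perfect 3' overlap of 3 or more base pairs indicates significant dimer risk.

Longest perfect overlap: 4 complementary base pairs; significant dimer risk (threshold 3).

Last 6 bases (5'→3') — forward …AAAGCA, reverse …TTTGCT.
Reverse complement of the reverse primer's last 6 bases: AGCAAA; its first k bases are the reverse complement of the reverse primer's last k bases, so a perfect k-base overlap needs the forward primer's last k bases to equal them.
Comparing (forward last k vs required): k=1: A vs A ✓; k=2: CA vs AG ✗; k=3: GCA vs AGC ✗; k=4: AGCA vs AGCA ✓; k=5: AAGCA vs AGCAA ✗; k=6: AAAGCA vs AGCAAA ✗.
Perfect overlaps at k = 1, 4; the largest is 4.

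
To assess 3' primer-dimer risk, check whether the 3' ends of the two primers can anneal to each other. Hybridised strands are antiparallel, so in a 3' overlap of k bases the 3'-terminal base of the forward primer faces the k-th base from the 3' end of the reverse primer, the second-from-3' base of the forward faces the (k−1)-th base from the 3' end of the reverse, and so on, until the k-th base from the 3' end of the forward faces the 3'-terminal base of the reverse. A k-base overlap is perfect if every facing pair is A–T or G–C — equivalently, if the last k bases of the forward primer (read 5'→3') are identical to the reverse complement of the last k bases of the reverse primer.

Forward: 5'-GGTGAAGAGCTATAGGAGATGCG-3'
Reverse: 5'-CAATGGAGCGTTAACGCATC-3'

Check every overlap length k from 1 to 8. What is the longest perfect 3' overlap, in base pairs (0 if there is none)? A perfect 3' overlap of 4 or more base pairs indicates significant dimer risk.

Last 8 bases (5'→3') — forward …GAGATGCG, reverse …AACGCATC.
Reverse complement of the reverse primer's last 8 bases: GATGCGTT; its first k bases are the reverse complement of the reverse primer's last k bases, so a perfect k-base overlap needs the forward primer's last k bases to equal them.
Comparing (forward last k vs required): k=1: G vs G ✓; k=2: CG vs GA ✗; k=3: GCG vs GAT ✗; k=4: TGCG vs GATG ✗; k=5: ATGCG vs GATGC ✗; k=6: GATGCG vs GATGCG ✓; k=7: AGATGCG vs GATGCGT ✗; k=8: GAGATGCG vs GATGCGTT ✗.
Perfect overlaps at k = 1, 6; the largest is 6.

Longest perfect overlap: 6 complementary base pairs; significant dimer risk (threshold 4).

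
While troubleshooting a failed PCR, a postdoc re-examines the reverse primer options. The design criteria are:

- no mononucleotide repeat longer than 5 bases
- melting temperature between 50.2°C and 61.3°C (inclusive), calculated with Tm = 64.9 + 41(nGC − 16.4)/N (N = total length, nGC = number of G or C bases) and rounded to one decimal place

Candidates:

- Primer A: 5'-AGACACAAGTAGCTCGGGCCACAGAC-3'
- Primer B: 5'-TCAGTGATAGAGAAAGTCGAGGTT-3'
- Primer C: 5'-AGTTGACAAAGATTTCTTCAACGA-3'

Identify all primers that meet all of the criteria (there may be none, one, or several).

Primer B and Primer C.

Primer A (26 nt, A=9 T=2 G=7 C=8): longest run = 3 ✓; Tm = 64.9 + 41·(15 − 16.4)/26 = 62.7°C, outside 50.2–61.3°C ✗ — fails.
Primer B (24 nt, A=8 T=6 G=8 C=2): longest run = 3 ✓; Tm = 64.9 + 41·(10 − 16.4)/24 = 54.0°C ✓ — passes.
Primer C (24 nt, A=9 T=7 G=4 C=4): longest run = 3 ✓; Tm = 64.9 + 41·(8 − 16.4)/24 = 50.6°C ✓ — passes.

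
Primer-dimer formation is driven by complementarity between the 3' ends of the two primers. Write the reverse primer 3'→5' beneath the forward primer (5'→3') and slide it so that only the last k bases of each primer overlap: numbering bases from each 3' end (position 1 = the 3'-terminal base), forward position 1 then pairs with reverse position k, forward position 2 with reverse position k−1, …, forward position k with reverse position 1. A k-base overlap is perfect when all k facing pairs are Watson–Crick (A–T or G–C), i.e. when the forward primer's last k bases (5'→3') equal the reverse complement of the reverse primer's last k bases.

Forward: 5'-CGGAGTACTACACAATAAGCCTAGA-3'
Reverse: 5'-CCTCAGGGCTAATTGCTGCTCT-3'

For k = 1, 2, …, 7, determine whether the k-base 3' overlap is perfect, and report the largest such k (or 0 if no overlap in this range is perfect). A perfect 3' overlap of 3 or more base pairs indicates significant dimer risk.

Longest perfect overlap: 3 complementary base pairs; significant dimer risk (threshold 3).

Last 7 bases (5'→3') — forward …GCCTAGA, reverse …CTGCTCT.
Reverse complement of the reverse primer's last 7 bases: AGAGCAG; its first k bases are the reverse complement of the reverse primer's last k bases, so a perfect k-base overlap needs the forward primer's last k bases to equal them.
Comparing (forward last k vs required): k=1: A vs A ✓; k=2: GA vs AG ✗; k=3: AGA vs AGA ✓; k=4: TAGA vs AGAG ✗; k=5: CTAGA vs AGAGC ✗; k=6: CCTAGA vs AGAGCA ✗; k=7: GCCTAGA vs AGAGCAG ✗.
Perfect overlaps at k = 1, 3; the largest is 3.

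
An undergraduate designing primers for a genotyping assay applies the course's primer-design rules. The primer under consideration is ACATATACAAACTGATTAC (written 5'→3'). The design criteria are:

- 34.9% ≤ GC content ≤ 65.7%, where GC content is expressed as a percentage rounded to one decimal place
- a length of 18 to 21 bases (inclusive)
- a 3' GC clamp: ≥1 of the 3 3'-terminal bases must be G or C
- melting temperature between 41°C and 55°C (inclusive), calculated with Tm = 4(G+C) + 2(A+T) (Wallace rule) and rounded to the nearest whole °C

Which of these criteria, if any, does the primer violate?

Base counts: A=9, T=5, G=1, C=4 (length 19).
GC content: GC 5/19 = 26.3%, outside 34.9–65.7% ✗
length: length 19 ✓
GC clamp: 3' end TAC has 1 G/C ✓
Tm: Tm = 2·14 + 4·5 = 48°C ✓

Fails: GC content.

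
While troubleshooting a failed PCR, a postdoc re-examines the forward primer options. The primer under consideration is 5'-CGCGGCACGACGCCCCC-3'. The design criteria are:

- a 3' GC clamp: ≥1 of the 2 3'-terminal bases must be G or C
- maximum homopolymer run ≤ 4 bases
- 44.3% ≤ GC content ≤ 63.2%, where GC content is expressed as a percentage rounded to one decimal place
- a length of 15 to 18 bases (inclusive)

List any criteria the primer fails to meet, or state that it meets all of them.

Fails: homopolymer run, GC content.

Base counts: A=2, T=0, G=5, C=10 (length 17).
GC clamp: 3' end CC has 2 G/C ✓
homopolymer run: longest run = 5, exceeds 4 ✗
GC content: GC 15/17 = 88.2%, outside 44.3–63.2% ✗
length: length 17 ✓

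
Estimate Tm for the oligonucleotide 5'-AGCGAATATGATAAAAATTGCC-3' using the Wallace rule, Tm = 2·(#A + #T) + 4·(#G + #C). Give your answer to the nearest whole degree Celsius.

58°C

Base counts: A=10, T=5, G=4, C=3 (length 22).
Tm = 2·(10+5) + 4·(4+3) = 2·15 + 4·7 = 30 + 28 = 58°C.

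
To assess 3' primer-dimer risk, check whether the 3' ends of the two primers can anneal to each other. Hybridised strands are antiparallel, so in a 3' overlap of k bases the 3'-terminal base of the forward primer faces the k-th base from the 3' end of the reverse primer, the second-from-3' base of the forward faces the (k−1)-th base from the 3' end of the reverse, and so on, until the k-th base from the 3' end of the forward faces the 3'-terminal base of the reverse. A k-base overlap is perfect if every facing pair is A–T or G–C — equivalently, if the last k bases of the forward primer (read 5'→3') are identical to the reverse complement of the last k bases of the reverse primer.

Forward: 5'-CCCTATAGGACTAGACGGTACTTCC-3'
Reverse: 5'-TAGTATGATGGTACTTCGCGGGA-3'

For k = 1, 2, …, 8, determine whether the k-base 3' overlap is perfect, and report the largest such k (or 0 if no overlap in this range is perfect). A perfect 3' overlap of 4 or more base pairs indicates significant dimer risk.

Last 8 bases (5'→3') — forward …GTACTTCC, reverse …TCGCGGGA.
Reverse complement of the reverse primer's last 8 bases: TCCCGCGA; its first k bases are the reverse complement of the reverse primer's last k bases, so a perfect k-base overlap needs the forward primer's last k bases to equal them.
Comparing (forward last k vs required): k=1: C vs T ✗; k=2: CC vs TC ✗; k=3: TCC vs TCC ✓; k=4: TTCC vs TCCC ✗; k=5: CTTCC vs TCCCG ✗; k=6: ACTTCC vs TCCCGC ✗; k=7: TACTTCC vs TCCCGCG ✗; k=8: GTACTTCC vs TCCCGCGA ✗.
Only k = 3 is perfect, so the longest perfect 3' overlap is 3.

Longest perfect overlap: 3 complementary base pairs; below the dimer-risk threshold (threshold 4).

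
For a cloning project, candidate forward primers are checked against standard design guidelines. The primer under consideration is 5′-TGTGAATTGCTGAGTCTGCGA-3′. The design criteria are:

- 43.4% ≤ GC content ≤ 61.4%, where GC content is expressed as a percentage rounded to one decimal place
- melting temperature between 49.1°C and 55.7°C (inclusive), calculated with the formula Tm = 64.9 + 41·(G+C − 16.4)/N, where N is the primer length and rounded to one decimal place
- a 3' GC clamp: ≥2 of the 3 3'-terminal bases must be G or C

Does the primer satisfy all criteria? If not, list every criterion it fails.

Base counts: A=4, T=7, G=7, C=3 (length 21).
GC content: GC 10/21 = 47.6% ✓
Tm: Tm = 64.9 + 41·(10 − 16.4)/21 = 52.4°C ✓
GC clamp: 3' end CGA has 2 G/C ✓

Meets all criteria.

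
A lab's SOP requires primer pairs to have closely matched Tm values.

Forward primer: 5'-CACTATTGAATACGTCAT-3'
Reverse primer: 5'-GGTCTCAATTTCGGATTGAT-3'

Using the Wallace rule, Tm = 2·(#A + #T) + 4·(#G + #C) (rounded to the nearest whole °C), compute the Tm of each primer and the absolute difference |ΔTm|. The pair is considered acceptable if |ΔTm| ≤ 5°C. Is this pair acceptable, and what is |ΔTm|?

|ΔTm| = 8°C; the pair is not acceptable.

Forward: A=6 T=6 G=2 C=4 → Tm = 2·12 + 4·6 = 48°C.
Reverse: A=4 T=8 G=5 C=3 → Tm = 2·12 + 4·8 = 56°C.
|ΔTm| = |48 − 56| = 8°C, > 5°C.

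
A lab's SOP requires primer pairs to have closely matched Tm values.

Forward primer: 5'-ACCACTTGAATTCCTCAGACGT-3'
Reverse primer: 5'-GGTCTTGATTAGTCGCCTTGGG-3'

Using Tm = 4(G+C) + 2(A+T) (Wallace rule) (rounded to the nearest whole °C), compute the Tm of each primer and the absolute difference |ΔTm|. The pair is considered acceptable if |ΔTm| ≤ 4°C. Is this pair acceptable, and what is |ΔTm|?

|ΔTm| = 4°C; the pair is acceptable.

Forward: A=6 T=6 G=3 C=7 → Tm = 2·12 + 4·10 = 64°C.
Reverse: A=2 T=8 G=8 C=4 → Tm = 2·10 + 4·12 = 68°C.
|ΔTm| = |64 − 68| = 4°C, ≤ 4°C.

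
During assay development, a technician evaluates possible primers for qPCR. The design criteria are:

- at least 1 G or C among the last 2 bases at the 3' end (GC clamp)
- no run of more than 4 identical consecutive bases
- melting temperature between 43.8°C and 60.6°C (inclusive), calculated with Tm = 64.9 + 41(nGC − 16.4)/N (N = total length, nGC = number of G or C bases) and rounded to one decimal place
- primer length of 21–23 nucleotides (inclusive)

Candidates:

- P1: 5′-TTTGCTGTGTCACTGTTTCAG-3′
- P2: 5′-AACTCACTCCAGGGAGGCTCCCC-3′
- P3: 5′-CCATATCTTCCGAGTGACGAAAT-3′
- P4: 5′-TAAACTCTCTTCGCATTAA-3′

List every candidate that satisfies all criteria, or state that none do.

P1 only.

P1 (21 nt, A=2 T=10 G=5 C=4): 3' end AG has 1 G/C ✓; longest run = 3 ✓; Tm = 64.9 + 41·(9 − 16.4)/21 = 50.5°C ✓; length 21 ✓ — passes.
P2 (23 nt, A=5 T=3 G=5 C=10): 3' end CC has 2 G/C ✓; longest run = 4 ✓; Tm = 64.9 + 41·(15 − 16.4)/23 = 62.4°C, outside 43.8–60.6°C ✗; length 23 ✓ — fails.
P3 (23 nt, A=7 T=6 G=4 C=6): 3' end AT has 0 G/C, need ≥1 ✗; longest run = 3 ✓; Tm = 64.9 + 41·(10 − 16.4)/23 = 53.5°C ✓; length 23 ✓ — fails.
P4 (19 nt, A=6 T=7 G=1 C=5): 3' end AA has 0 G/C, need ≥1 ✗; longest run = 3 ✓; Tm = 64.9 + 41·(6 − 16.4)/19 = 42.5°C, outside 43.8–60.6°C ✗; length 19, outside 21–23 ✗ — fails.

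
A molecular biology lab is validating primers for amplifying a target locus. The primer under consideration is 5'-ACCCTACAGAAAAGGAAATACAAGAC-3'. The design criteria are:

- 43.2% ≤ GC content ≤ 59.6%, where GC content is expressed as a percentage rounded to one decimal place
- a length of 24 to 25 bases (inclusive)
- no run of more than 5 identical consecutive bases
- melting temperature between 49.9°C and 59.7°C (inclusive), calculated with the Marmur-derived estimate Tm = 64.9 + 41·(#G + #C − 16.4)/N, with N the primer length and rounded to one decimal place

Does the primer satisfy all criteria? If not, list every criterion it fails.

Fails: GC content, length.

Base counts: A=14, T=2, G=4, C=6 (length 26).
GC content: GC 10/26 = 38.5%, outside 43.2–59.6% ✗
length: length 26, outside 24–25 ✗
homopolymer run: longest run = 4 ✓
Tm: Tm = 64.9 + 41·(10 − 16.4)/26 = 54.8°C ✓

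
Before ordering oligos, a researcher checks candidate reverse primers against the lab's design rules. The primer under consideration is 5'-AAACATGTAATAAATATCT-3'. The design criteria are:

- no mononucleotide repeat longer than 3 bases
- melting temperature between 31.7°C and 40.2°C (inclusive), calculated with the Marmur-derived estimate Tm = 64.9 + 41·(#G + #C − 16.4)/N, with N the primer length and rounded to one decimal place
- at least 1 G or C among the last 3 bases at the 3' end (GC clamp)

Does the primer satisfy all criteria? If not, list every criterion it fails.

Meets all criteria.

Base counts: A=10, T=6, G=1, C=2 (length 19).
homopolymer run: longest run = 3 ✓
Tm: Tm = 64.9 + 41·(3 − 16.4)/19 = 36.0°C ✓
GC clamp: 3' end TCT has 1 G/C ✓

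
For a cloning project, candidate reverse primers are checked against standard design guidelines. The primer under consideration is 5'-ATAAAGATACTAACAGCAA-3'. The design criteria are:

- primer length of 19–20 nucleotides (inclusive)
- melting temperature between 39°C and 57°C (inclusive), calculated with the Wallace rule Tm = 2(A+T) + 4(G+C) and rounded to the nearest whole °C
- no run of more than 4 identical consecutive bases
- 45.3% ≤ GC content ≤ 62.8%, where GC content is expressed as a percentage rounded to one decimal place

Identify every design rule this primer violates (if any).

Base counts: A=11, T=3, G=2, C=3 (length 19).
length: length 19 ✓
Tm: Tm = 2·14 + 4·5 = 48°C ✓
homopolymer run: longest run = 3 ✓
GC content: GC 5/19 = 26.3%, outside 45.3–62.8% ✗

Fails: GC content.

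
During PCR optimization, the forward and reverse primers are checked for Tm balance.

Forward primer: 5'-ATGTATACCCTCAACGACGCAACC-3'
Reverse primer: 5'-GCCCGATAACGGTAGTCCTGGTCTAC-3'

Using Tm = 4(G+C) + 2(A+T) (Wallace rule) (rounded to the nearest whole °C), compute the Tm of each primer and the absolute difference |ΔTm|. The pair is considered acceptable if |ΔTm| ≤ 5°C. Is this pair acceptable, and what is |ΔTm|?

|ΔTm| = 10°C; the pair is not acceptable.

Forward: A=8 T=4 G=3 C=9 → Tm = 2·12 + 4·12 = 72°C.
Reverse: A=5 T=6 G=7 C=8 → Tm = 2·11 + 4·15 = 82°C.
|ΔTm| = |72 − 82| = 10°C, > 5°C.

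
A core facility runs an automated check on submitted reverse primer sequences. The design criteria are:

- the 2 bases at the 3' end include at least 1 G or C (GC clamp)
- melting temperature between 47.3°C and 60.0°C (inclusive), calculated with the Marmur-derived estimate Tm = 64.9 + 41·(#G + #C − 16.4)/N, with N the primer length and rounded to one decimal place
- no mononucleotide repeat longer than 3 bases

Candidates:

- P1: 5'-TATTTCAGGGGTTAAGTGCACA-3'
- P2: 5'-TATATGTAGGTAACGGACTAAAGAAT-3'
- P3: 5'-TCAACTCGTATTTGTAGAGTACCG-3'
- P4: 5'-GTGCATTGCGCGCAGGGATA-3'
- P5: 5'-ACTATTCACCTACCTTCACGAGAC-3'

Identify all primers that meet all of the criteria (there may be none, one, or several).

P3 and P5.

P1 (22 nt, A=6 T=7 G=6 C=3): 3' end CA has 1 G/C ✓; Tm = 64.9 + 41·(9 − 16.4)/22 = 51.1°C ✓; longest run = 4, exceeds 3 ✗ — fails.
P2 (26 nt, A=11 T=7 G=6 C=2): 3' end AT has 0 G/C, need ≥1 ✗; Tm = 64.9 + 41·(8 − 16.4)/26 = 51.7°C ✓; longest run = 3 ✓ — fails.
P3 (24 nt, A=6 T=8 G=5 C=5): 3' end CG has 2 G/C ✓; Tm = 64.9 + 41·(10 − 16.4)/24 = 54.0°C ✓; longest run = 3 ✓ — passes.
P4 (20 nt, A=4 T=4 G=8 C=4): 3' end TA has 0 G/C, need ≥1 ✗; Tm = 64.9 + 41·(12 − 16.4)/20 = 55.9°C ✓; longest run = 3 ✓ — fails.
P5 (24 nt, A=7 T=6 G=2 C=9): 3' end AC has 1 G/C ✓; Tm = 64.9 + 41·(11 − 16.4)/24 = 55.7°C ✓; longest run = 2 ✓ — passes.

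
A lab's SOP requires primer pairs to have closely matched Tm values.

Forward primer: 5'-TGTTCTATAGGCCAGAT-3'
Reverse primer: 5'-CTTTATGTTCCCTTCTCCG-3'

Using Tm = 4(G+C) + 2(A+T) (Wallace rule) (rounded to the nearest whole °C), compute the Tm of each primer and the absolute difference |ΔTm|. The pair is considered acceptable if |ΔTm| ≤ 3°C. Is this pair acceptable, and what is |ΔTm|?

|ΔTm| = 8°C; the pair is not acceptable.

Forward: A=4 T=6 G=4 C=3 → Tm = 2·10 + 4·7 = 48°C.
Reverse: A=1 T=9 G=2 C=7 → Tm = 2·10 + 4·9 = 56°C.
|ΔTm| = |48 − 56| = 8°C, > 3°C.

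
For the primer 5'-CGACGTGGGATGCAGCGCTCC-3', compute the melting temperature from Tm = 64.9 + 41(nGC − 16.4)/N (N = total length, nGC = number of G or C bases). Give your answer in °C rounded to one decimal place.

62.2°C

Base counts: A=3, T=3, G=8, C=7; G+C = 15, N = 21.
Tm = 64.9 + 41·(15 − 16.4)/21 = 64.9 + -57.40/21 = 62.2°C.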